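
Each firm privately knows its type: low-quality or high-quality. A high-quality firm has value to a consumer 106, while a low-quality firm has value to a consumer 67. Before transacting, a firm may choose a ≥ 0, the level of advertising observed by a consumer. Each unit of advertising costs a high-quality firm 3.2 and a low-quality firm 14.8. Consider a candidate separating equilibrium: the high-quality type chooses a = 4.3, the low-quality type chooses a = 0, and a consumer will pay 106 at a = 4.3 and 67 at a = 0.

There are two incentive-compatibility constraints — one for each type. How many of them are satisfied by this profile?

2

High-quality type: signal → 106 − 3.2 × 4.3 = 92.24; deviate to 0 → 67. IC holds (92.24 ≥ 67).
Low-quality type: stay at 0 → 67; mimic → 106 − 14.8 × 4.3 = 42.36. IC holds (67 ≥ 42.36).
2 of 2 constraints hold, so this is a separating equilibrium.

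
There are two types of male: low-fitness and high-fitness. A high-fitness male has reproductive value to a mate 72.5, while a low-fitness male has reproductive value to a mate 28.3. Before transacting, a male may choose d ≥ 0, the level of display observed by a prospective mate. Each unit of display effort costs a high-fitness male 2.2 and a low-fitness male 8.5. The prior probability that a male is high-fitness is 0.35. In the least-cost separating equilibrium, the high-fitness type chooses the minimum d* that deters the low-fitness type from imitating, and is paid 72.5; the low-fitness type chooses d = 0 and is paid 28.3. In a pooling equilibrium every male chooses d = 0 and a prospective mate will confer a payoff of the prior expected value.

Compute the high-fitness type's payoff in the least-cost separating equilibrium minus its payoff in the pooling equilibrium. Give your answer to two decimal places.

Least-cost separating signal: d* solves 28.3 = 72.5 − 8.5·d*, so d* = (72.5 − 28.3)/8.5 = 5.2.
High-fitness type's separating payoff: 72.5 − 2.2 × d* = 72.5 − 2.2 × (72.5 − 28.3)/8.5 = 72.5 − 97.24/8.5 = 61.06.
Pooling payoff: 0.35 × 72.5 + 0.65 × 28.3 = 43.77.
Difference: 61.06 − 43.77 = 17.29.
The high-fitness type prefers to separate.

17.29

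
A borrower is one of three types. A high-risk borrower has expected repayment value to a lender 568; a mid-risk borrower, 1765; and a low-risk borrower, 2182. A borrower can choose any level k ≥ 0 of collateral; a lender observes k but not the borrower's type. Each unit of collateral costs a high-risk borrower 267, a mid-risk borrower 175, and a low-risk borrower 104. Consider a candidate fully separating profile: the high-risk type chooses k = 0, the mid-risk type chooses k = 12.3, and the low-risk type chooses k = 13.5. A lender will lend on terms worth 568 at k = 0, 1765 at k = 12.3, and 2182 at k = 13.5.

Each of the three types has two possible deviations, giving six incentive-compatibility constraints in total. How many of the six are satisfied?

Low-risk (own payoff 2182 − 104×13.5 = 778): to k=0 gives 568 → no gain ✓; to k=12.3 gives 1765 − 104×12.3 = 485.8 → no gain ✓.
High-risk (own payoff 568): to k=12.3 gives 1765 − 267×12.3 = -1519.1 → no gain ✓; to k=13.5 gives 2182 − 267×13.5 = -1422.5 → no gain ✓.
Mid-risk (own payoff 1765 − 175×12.3 = -387.5): to k=0 gives 568 → profitable ✗; to k=13.5 gives 2182 − 175×13.5 = -180.5 → profitable ✗.
4 of the 6 constraints hold; not an equilibrium.

4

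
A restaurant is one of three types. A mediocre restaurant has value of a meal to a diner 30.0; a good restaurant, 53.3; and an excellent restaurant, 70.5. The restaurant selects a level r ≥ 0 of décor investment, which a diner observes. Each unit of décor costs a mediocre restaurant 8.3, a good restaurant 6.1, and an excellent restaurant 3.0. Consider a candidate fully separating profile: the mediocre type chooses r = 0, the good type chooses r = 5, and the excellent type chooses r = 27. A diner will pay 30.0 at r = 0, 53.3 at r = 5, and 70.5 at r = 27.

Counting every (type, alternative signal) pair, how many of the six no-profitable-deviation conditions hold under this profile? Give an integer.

3

Excellent (own payoff 70.5 − 3.0×27 = -10.5): to r=0 gives 30.0 → profitable ✗; to r=5 gives 53.3 − 3.0×5 = 38.3 → profitable ✗.
Mediocre (own payoff 30.0): to r=5 gives 53.3 − 8.3×5 = 11.8 → no gain ✓; to r=27 gives 70.5 − 8.3×27 = -153.6 → no gain ✓.
Good (own payoff 53.3 − 6.1×5 = 22.8): to r=0 gives 30.0 → profitable ✗; to r=27 gives 70.5 − 6.1×27 = -94.2 → no gain ✓.
3 of the 6 constraints hold; not an equilibrium.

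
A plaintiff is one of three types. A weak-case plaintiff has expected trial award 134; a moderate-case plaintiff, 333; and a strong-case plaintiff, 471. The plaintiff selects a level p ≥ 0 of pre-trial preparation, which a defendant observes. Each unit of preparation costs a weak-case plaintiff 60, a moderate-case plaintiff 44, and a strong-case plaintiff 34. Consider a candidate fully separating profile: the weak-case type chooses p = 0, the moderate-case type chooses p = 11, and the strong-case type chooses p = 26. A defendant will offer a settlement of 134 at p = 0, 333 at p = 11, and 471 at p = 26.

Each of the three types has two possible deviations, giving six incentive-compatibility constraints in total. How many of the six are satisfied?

3

Strong-case (own payoff 471 − 34×26 = -413): to p=0 gives 134 → profitable ✗; to p=11 gives 333 − 34×11 = -41 → profitable ✗.
Weak-case (own payoff 134): to p=11 gives 333 − 60×11 = -327 → no gain ✓; to p=26 gives 471 − 60×26 = -1089 → no gain ✓.
Moderate-case (own payoff 333 − 44×11 = -151): to p=0 gives 134 → profitable ✗; to p=26 gives 471 − 44×26 = -673 → no gain ✓.
3 of the 6 constraints hold; not an equilibrium.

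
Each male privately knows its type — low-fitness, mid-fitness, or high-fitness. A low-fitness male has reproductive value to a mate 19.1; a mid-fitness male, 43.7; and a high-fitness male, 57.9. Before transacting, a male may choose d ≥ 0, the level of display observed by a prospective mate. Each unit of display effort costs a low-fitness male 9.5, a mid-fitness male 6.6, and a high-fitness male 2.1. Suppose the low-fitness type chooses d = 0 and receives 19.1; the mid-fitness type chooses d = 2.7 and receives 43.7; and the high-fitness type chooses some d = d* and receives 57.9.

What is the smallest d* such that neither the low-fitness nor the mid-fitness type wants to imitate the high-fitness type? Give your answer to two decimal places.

Low-fitness type (on-path payoff 19.1) won't mimic when 19.1 ≥ 57.9 − 9.5·d*, i.e. d* ≥ 4.08.
Mid-fitness type (on-path payoff 43.7 − 6.6×2.7 = 25.88) won't mimic when 25.88 ≥ 57.9 − 6.6·d*, i.e. d* ≥ 4.85.
Both must hold, so d* = max(4.08, 4.85) = 4.85. The mid-fitness type's constraint binds.

4.85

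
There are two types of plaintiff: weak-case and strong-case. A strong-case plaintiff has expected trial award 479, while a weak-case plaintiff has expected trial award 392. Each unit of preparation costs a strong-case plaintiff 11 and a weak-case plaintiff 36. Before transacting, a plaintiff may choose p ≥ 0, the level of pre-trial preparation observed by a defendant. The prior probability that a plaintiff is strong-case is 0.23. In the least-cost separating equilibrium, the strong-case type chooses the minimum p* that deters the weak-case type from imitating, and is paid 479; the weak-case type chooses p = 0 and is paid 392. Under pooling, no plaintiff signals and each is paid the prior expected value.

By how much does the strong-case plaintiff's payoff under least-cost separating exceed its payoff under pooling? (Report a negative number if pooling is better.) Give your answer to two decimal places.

Least-cost separating signal: p* solves 392 = 479 − 36·p*, so p* = (479 − 392)/36 ≈ 2.4167.
Strong-case type's separating payoff: 479 − 11 × p* = 479 − 11 × (479 − 392)/36 = 479 − 957/36 ≈ 452.4167.
Pooling payoff: 0.23 × 479 + 0.77 × 392 = 412.01.
Difference: 452.4167 − 412.01 = 40.4067, i.e. 40.41 to two decimal places.
The strong-case type prefers to separate.

40.41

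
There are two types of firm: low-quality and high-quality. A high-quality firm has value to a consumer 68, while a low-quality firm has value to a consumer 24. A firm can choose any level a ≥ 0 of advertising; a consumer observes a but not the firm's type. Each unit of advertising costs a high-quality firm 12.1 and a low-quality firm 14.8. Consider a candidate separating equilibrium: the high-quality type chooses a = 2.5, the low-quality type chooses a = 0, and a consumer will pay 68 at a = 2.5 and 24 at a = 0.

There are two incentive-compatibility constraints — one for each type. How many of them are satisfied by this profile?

1

High-quality type: signal → 68 − 12.1 × 2.5 = 37.75; deviate to 0 → 24. IC holds (37.75 ≥ 24).
Low-quality type: stay at 0 → 24; mimic → 68 − 14.8 × 2.5 = 31. IC fails (24 < 31).
1 of 2 constraints hold, so this profile is not an equilibrium.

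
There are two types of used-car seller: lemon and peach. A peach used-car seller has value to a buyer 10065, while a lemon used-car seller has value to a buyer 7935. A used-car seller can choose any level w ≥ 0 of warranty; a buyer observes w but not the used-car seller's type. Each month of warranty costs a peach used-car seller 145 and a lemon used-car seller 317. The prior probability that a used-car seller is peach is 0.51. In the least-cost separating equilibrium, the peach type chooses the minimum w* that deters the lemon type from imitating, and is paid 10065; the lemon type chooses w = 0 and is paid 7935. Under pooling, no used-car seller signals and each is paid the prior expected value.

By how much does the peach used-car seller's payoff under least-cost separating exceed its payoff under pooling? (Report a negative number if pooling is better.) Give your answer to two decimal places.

69.41

Least-cost separating signal: w* solves 7935 = 10065 − 317·w*, so w* = (10065 − 7935)/317 ≈ 6.7192.
Peach type's separating payoff: 10065 − 145 × w* = 10065 − 145 × (10065 − 7935)/317 = 10065 − 308850/317 ≈ 9090.7098.
Pooling payoff: 0.51 × 10065 + 0.49 × 7935 = 9021.3.
Difference: 9090.7098 − 9021.3 = 69.4098, i.e. 69.41 to two decimal places.
The peach type prefers to separate.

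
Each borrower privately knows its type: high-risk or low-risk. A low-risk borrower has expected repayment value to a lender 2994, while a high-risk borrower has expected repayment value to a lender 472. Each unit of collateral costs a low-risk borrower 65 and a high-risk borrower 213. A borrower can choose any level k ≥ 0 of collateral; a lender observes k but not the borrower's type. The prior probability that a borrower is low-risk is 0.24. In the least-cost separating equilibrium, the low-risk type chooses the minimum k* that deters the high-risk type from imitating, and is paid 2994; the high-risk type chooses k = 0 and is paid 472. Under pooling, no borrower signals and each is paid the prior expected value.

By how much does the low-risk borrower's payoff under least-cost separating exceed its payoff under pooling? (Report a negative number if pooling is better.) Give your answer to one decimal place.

1147.1

Least-cost separating signal: k* solves 472 = 2994 − 213·k*, so k* = (2994 − 472)/213 ≈ 11.8404.
Low-risk type's separating payoff: 2994 − 65 × k* = 2994 − 65 × (2994 − 472)/213 = 2994 − 163930/213 ≈ 2224.376.
Pooling payoff: 0.24 × 2994 + 0.76 × 472 = 1077.28.
Difference: 2224.376 − 1077.28 = 1147.096, i.e. 1147.1 to one decimal place.
The low-risk type prefers to separate.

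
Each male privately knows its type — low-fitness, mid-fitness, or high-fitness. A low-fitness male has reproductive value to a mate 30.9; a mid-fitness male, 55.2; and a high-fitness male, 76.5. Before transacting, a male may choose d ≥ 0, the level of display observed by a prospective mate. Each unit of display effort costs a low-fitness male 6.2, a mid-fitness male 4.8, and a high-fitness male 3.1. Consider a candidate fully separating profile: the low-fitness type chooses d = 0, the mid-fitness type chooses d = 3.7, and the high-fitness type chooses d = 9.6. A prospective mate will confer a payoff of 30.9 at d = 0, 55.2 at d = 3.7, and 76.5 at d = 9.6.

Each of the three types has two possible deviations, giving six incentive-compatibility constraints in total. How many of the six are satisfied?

High-fitness (own payoff 76.5 − 3.1×9.6 = 46.74): to d=0 gives 30.9 → no gain ✓; to d=3.7 gives 55.2 − 3.1×3.7 = 43.73 → no gain ✓.
Low-fitness (own payoff 30.9): to d=3.7 gives 55.2 − 6.2×3.7 = 32.26 → profitable ✗; to d=9.6 gives 76.5 − 6.2×9.6 = 16.98 → no gain ✓.
Mid-fitness (own payoff 55.2 − 4.8×3.7 = 37.44): to d=0 gives 30.9 → no gain ✓; to d=9.6 gives 76.5 − 4.8×9.6 = 30.42 → no gain ✓.
5 of the 6 constraints hold; not an equilibrium.

5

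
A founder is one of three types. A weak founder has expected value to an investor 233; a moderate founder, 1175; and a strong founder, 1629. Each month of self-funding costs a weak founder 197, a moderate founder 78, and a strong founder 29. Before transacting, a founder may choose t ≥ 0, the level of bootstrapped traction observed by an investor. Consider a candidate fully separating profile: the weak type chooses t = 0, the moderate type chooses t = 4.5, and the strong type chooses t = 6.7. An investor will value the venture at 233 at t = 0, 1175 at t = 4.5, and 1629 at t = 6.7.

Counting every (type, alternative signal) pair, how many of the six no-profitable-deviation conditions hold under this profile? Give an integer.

Strong (own payoff 1629 − 29×6.7 = 1434.7): to t=0 gives 233 → no gain ✓; to t=4.5 gives 1175 − 29×4.5 = 1044.5 → no gain ✓.
Weak (own payoff 233): to t=4.5 gives 1175 − 197×4.5 = 288.5 → profitable ✗; to t=6.7 gives 1629 − 197×6.7 = 309.1 → profitable ✗.
Moderate (own payoff 1175 − 78×4.5 = 824): to t=0 gives 233 → no gain ✓; to t=6.7 gives 1629 − 78×6.7 = 1106.4 → profitable ✗.
3 of the 6 constraints hold; not an equilibrium.

3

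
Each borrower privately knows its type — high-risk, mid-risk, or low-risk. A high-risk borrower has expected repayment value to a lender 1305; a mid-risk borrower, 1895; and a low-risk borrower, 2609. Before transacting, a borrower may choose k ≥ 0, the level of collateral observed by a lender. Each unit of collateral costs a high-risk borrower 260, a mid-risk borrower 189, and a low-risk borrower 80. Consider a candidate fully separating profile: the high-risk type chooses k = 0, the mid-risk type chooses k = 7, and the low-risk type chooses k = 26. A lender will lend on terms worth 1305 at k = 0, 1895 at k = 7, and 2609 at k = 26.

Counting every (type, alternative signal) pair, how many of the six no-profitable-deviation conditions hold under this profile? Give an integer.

3

Low-risk (own payoff 2609 − 80×26 = 529): to k=0 gives 1305 → profitable ✗; to k=7 gives 1895 − 80×7 = 1335 → profitable ✗.
Mid-risk (own payoff 1895 − 189×7 = 572): to k=0 gives 1305 → profitable ✗; to k=26 gives 2609 − 189×26 = -2305 → no gain ✓.
High-risk (own payoff 1305): to k=7 gives 1895 − 260×7 = 75 → no gain ✓; to k=26 gives 2609 − 260×26 = -4151 → no gain ✓.
3 of the 6 constraints hold; not an equilibrium.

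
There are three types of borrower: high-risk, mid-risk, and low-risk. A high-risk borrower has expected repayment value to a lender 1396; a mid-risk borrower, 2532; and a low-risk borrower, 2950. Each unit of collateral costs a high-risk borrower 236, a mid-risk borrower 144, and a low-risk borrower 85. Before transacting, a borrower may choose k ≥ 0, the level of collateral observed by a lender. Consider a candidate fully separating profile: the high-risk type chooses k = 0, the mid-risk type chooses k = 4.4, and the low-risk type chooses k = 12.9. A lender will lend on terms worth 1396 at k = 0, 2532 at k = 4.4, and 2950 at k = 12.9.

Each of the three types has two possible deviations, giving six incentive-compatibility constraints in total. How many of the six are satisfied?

Mid-risk (own payoff 2532 − 144×4.4 = 1898.4): to k=0 gives 1396 → no gain ✓; to k=12.9 gives 2950 − 144×12.9 = 1092.4 → no gain ✓.
High-risk (own payoff 1396): to k=4.4 gives 2532 − 236×4.4 = 1493.6 → profitable ✗; to k=12.9 gives 2950 − 236×12.9 = -94.4 → no gain ✓.
Low-risk (own payoff 2950 − 85×12.9 = 1853.5): to k=0 gives 1396 → no gain ✓; to k=4.4 gives 2532 − 85×4.4 = 2158 → profitable ✗.
4 of the 6 constraints hold; not an equilibrium.

4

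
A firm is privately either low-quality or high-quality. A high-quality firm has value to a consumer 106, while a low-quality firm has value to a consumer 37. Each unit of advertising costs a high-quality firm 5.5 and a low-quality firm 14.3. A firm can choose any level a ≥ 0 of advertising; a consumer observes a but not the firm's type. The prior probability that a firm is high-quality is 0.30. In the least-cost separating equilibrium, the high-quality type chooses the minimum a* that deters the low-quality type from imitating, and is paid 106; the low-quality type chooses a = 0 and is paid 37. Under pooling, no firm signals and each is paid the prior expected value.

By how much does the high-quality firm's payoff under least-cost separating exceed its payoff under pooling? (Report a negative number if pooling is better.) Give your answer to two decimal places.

Least-cost separating signal: a* solves 37 = 106 − 14.3·a*, so a* = (106 − 37)/14.3 ≈ 4.8252.
High-quality type's separating payoff: 106 − 5.5 × a* = 106 − 5.5 × (106 − 37)/14.3 = 106 − 379.5/14.3 ≈ 79.4615.
Pooling payoff: 0.30 × 106 + 0.70 × 37 = 57.7.
Difference: 79.4615 − 57.7 = 21.7615, i.e. 21.76 to two decimal places.
The high-quality type prefers to separate.

21.76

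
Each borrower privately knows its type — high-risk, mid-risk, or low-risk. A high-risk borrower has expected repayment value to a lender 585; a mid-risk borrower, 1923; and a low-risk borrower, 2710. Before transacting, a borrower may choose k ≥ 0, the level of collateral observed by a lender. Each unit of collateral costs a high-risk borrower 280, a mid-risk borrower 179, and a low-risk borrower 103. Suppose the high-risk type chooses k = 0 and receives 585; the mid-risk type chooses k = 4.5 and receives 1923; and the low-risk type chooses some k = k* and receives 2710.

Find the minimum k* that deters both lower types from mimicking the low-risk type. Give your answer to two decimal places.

High-risk type (on-path payoff 585) won't mimic when 585 ≥ 2710 − 280·k*, i.e. k* ≥ 7.59.
Mid-risk type (on-path payoff 1923 − 179×4.5 = 1117.5) won't mimic when 1117.5 ≥ 2710 − 179·k*, i.e. k* ≥ 8.90.
Both must hold, so k* = max(7.59, 8.90) = 8.90. The mid-risk type's constraint binds.

8.90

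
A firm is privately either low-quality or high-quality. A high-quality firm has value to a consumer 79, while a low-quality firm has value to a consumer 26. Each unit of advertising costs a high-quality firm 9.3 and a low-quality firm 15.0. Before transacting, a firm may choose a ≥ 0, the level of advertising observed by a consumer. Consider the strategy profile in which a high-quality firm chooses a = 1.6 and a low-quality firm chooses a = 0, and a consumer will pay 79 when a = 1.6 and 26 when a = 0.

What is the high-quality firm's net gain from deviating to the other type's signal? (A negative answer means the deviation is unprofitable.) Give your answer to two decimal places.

-38.12

Playing a = 1.6 the high-quality firm receives 79 − 9.3 × 1.6 = 64.12.
Deviating to a = 0 yields 26 instead.
Gain from deviating: 26 − 64.12 = -38.12.
The gain is negative, so the high-quality type's incentive-compatibility constraint is satisfied.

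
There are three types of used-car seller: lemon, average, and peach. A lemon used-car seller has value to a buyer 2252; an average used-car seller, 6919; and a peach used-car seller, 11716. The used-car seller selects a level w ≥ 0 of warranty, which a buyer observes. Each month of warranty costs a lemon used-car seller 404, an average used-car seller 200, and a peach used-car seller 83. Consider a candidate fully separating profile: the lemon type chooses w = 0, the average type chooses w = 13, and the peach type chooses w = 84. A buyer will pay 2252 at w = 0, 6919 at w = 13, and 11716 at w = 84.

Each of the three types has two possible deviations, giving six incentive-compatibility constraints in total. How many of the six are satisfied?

5

Peach (own payoff 11716 − 83×84 = 4744): to w=0 gives 2252 → no gain ✓; to w=13 gives 6919 − 83×13 = 5840 → profitable ✗.
Average (own payoff 6919 − 200×13 = 4319): to w=0 gives 2252 → no gain ✓; to w=84 gives 11716 − 200×84 = -5084 → no gain ✓.
Lemon (own payoff 2252): to w=13 gives 6919 − 404×13 = 1667 → no gain ✓; to w=84 gives 11716 − 404×84 = -22220 → no gain ✓.
5 of the 6 constraints hold; not an equilibrium.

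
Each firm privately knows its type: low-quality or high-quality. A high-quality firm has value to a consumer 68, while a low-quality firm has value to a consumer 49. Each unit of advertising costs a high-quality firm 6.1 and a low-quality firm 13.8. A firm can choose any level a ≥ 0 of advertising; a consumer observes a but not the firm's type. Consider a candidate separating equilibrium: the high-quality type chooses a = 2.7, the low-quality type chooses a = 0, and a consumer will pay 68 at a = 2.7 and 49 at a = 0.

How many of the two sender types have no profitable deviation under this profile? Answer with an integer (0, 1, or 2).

2

Low-quality type: stay at 0 → 49; mimic → 68 − 13.8 × 2.7 = 30.74. IC holds (49 ≥ 30.74).
High-quality type: signal → 68 − 6.1 × 2.7 = 51.53; deviate to 0 → 49. IC holds (51.53 ≥ 49).
2 of 2 constraints hold, so this is a separating equilibrium.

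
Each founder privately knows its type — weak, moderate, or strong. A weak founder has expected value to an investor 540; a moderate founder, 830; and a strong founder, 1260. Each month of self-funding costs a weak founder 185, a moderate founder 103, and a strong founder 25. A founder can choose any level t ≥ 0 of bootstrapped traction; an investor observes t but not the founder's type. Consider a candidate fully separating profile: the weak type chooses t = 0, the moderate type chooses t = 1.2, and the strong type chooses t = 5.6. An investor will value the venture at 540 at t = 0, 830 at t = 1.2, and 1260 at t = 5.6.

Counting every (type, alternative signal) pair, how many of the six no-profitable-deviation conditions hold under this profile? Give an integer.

5

Strong (own payoff 1260 − 25×5.6 = 1120): to t=0 gives 540 → no gain ✓; to t=1.2 gives 830 − 25×1.2 = 800 → no gain ✓.
Moderate (own payoff 830 − 103×1.2 = 706.4): to t=0 gives 540 → no gain ✓; to t=5.6 gives 1260 − 103×5.6 = 683.2 → no gain ✓.
Weak (own payoff 540): to t=1.2 gives 830 − 185×1.2 = 608 → profitable ✗; to t=5.6 gives 1260 − 185×5.6 = 224 → no gain ✓.
5 of the 6 constraints hold; not an equilibrium.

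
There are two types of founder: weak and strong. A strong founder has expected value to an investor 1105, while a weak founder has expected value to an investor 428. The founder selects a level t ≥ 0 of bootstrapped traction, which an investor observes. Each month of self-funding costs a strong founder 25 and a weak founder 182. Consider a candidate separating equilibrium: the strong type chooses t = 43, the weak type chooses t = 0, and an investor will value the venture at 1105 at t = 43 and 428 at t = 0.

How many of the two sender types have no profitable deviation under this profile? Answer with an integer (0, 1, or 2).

Strong type: signal → 1105 − 25 × 43 = 30; deviate to 0 → 428. IC fails (30 < 428).
Weak type: stay at 0 → 428; mimic → 1105 − 182 × 43 = -6721. IC holds (428 ≥ -6721).
1 of 2 constraints hold, so this profile is not an equilibrium.

1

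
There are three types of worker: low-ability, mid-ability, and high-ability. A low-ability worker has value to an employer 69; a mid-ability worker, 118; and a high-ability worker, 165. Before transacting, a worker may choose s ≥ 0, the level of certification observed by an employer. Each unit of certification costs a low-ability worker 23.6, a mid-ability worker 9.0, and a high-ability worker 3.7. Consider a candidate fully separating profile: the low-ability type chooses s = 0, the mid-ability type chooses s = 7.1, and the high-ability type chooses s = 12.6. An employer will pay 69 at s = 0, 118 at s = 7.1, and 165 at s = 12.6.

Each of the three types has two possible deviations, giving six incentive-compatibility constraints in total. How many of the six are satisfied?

5

High-ability (own payoff 165 − 3.7×12.6 = 118.38): to s=0 gives 69 → no gain ✓; to s=7.1 gives 118 − 3.7×7.1 = 91.73 → no gain ✓.
Mid-ability (own payoff 118 − 9.0×7.1 = 54.1): to s=0 gives 69 → profitable ✗; to s=12.6 gives 165 − 9.0×12.6 = 51.6 → no gain ✓.
Low-ability (own payoff 69): to s=7.1 gives 118 − 23.6×7.1 = -49.56 → no gain ✓; to s=12.6 gives 165 − 23.6×12.6 = -132.36 → no gain ✓.
5 of the 6 constraints hold; not an equilibrium.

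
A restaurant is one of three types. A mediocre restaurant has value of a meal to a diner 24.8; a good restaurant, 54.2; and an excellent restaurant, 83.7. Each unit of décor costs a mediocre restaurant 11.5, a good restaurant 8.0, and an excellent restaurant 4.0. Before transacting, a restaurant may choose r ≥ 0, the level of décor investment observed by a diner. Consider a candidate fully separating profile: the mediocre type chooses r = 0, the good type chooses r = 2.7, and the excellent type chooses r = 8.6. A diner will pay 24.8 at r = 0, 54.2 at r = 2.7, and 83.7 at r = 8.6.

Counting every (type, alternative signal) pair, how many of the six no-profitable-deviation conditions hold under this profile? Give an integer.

6

Excellent (own payoff 83.7 − 4.0×8.6 = 49.3): to r=0 gives 24.8 → no gain ✓; to r=2.7 gives 54.2 − 4.0×2.7 = 43.4 → no gain ✓.
Good (own payoff 54.2 − 8.0×2.7 = 32.6): to r=0 gives 24.8 → no gain ✓; to r=8.6 gives 83.7 − 8.0×8.6 = 14.9 → no gain ✓.
Mediocre (own payoff 24.8): to r=2.7 gives 54.2 − 11.5×2.7 = 23.15 → no gain ✓; to r=8.6 gives 83.7 − 11.5×8.6 = -15.2 → no gain ✓.
6 of the 6 constraints hold; this profile is a separating equilibrium.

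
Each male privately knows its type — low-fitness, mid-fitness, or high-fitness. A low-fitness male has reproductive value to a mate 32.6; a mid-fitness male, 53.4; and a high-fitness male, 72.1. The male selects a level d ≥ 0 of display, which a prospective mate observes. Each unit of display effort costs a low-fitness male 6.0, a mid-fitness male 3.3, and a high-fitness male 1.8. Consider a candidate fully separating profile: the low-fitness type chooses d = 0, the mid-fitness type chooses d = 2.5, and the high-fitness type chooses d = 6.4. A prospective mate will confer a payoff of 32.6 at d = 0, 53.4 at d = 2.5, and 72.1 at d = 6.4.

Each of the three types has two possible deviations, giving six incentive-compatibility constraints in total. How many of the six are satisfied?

Low-fitness (own payoff 32.6): to d=2.5 gives 53.4 − 6.0×2.5 = 38.4 → profitable ✗; to d=6.4 gives 72.1 − 6.0×6.4 = 33.7 → profitable ✗.
High-fitness (own payoff 72.1 − 1.8×6.4 = 60.58): to d=0 gives 32.6 → no gain ✓; to d=2.5 gives 53.4 − 1.8×2.5 = 48.9 → no gain ✓.
Mid-fitness (own payoff 53.4 − 3.3×2.5 = 45.15): to d=0 gives 32.6 → no gain ✓; to d=6.4 gives 72.1 − 3.3×6.4 = 50.98 → profitable ✗.
3 of the 6 constraints hold; not an equilibrium.

3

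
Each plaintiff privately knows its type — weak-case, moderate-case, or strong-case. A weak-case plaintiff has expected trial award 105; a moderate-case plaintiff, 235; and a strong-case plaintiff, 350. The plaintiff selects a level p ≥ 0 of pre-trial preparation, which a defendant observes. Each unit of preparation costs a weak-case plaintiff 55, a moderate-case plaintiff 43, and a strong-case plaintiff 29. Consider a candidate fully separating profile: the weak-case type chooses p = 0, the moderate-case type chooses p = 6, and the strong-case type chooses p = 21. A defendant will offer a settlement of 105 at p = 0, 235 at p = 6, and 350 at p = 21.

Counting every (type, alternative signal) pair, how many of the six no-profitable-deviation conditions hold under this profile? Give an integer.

3

Weak-case (own payoff 105): to p=6 gives 235 − 55×6 = -95 → no gain ✓; to p=21 gives 350 − 55×21 = -805 → no gain ✓.
Moderate-case (own payoff 235 − 43×6 = -23): to p=0 gives 105 → profitable ✗; to p=21 gives 350 − 43×21 = -553 → no gain ✓.
Strong-case (own payoff 350 − 29×21 = -259): to p=0 gives 105 → profitable ✗; to p=6 gives 235 − 29×6 = 61 → profitable ✗.
3 of the 6 constraints hold; not an equilibrium.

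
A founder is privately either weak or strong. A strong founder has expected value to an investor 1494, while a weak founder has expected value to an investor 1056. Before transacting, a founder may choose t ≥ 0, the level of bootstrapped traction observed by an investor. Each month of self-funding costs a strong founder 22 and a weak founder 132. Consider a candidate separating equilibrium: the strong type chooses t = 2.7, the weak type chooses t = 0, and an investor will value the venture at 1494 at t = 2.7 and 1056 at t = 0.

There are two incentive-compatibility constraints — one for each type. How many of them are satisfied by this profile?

1

Weak type: stay at 0 → 1056; mimic → 1494 − 132 × 2.7 = 1137.6. IC fails (1056 < 1137.6).
Strong type: signal → 1494 − 22 × 2.7 = 1434.6; deviate to 0 → 1056. IC holds (1434.6 ≥ 1056).
1 of 2 constraints hold, so this profile is not an equilibrium.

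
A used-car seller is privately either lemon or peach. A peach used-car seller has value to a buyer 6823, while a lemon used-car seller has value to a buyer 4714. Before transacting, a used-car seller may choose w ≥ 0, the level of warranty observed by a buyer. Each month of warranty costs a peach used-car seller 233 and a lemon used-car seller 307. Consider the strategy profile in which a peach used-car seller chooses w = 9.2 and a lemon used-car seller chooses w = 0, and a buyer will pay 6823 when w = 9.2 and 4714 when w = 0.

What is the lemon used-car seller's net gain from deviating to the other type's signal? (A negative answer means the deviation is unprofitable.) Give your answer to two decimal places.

-715.40

Playing w = 0 the lemon used-car seller receives 4714.
Deviating to w = 9.2 brings payment 6823 at cost 307 × 9.2 = 2824.4, netting 3998.6.
Gain from deviating: 3998.6 − 4714 = -715.40.
The gain is negative, so the lemon type's incentive-compatibility constraint is satisfied.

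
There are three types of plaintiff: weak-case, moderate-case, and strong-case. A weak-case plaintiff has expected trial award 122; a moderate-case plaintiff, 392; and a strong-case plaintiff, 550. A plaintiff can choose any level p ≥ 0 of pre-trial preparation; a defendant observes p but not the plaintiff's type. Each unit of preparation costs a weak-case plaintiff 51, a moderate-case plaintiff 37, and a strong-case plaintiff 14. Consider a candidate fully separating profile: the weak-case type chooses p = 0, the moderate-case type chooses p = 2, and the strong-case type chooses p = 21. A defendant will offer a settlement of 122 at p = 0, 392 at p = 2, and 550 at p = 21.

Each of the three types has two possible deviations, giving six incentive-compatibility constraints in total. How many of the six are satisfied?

4

Strong-case (own payoff 550 − 14×21 = 256): to p=0 gives 122 → no gain ✓; to p=2 gives 392 − 14×2 = 364 → profitable ✗.
Weak-case (own payoff 122): to p=2 gives 392 − 51×2 = 290 → profitable ✗; to p=21 gives 550 − 51×21 = -521 → no gain ✓.
Moderate-case (own payoff 392 − 37×2 = 318): to p=0 gives 122 → no gain ✓; to p=21 gives 550 − 37×21 = -227 → no gain ✓.
4 of the 6 constraints hold; not an equilibrium.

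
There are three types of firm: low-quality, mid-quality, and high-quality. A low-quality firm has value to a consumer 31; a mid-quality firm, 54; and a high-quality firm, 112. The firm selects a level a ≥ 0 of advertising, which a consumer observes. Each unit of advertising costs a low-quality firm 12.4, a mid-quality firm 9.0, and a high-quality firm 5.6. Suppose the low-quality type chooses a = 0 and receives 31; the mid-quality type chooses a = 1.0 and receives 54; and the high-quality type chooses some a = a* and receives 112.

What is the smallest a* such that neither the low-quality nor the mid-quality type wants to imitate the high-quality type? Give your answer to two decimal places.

Mid-quality type (on-path payoff 54 − 9.0×1.0 = 45) won't mimic when 45 ≥ 112 − 9.0·a*, i.e. a* ≥ 7.44.
Low-quality type (on-path payoff 31) won't mimic when 31 ≥ 112 − 12.4·a*, i.e. a* ≥ 6.53.
Both must hold, so a* = max(6.53, 7.44) = 7.44. The mid-quality type's constraint binds.

7.44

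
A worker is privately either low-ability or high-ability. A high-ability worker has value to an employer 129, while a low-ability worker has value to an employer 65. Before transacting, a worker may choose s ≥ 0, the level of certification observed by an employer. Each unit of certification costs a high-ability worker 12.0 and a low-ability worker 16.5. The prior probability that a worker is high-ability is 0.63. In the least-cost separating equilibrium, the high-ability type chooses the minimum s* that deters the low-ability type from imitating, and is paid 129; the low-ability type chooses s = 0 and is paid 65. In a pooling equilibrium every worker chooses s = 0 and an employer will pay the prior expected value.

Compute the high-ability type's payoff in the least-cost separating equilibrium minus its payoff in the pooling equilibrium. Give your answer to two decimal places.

-22.87

Least-cost separating signal: s* solves 65 = 129 − 16.5·s*, so s* = (129 − 65)/16.5 ≈ 3.8788.
High-ability type's separating payoff: 129 − 12.0 × s* = 129 − 12.0 × (129 − 65)/16.5 = 129 − 768/16.5 ≈ 82.4545.
Pooling payoff: 0.63 × 129 + 0.37 × 65 = 105.32.
Difference: 82.4545 − 105.32 = -22.8655, i.e. -22.87 to two decimal places.
The high-ability type would prefer the pooling outcome.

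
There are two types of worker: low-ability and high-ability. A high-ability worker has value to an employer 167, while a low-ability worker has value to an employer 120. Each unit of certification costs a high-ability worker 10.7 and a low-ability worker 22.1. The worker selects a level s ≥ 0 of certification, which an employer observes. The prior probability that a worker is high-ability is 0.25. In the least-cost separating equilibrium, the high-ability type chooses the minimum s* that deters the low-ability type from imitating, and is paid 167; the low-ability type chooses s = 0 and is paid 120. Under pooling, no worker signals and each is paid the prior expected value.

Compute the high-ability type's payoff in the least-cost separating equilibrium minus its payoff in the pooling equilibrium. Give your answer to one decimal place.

12.5

Least-cost separating signal: s* solves 120 = 167 − 22.1·s*, so s* = (167 − 120)/22.1 ≈ 2.1267.
High-ability type's separating payoff: 167 − 10.7 × s* = 167 − 10.7 × (167 − 120)/22.1 = 167 − 502.9/22.1 ≈ 144.244.
Pooling payoff: 0.25 × 167 + 0.75 × 120 = 131.75.
Difference: 144.244 − 131.75 = 12.494, i.e. 12.5 to one decimal place.
The high-ability type prefers to separate.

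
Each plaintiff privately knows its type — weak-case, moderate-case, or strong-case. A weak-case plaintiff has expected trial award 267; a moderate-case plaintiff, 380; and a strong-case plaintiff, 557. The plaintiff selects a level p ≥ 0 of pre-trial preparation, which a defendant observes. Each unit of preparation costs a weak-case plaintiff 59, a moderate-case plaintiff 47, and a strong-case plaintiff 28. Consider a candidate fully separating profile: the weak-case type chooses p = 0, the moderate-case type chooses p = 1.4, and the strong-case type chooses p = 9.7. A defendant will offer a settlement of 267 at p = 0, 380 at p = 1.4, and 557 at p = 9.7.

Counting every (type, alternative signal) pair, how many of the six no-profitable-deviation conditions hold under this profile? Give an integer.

Weak-case (own payoff 267): to p=1.4 gives 380 − 59×1.4 = 297.4 → profitable ✗; to p=9.7 gives 557 − 59×9.7 = -15.3 → no gain ✓.
Moderate-case (own payoff 380 − 47×1.4 = 314.2): to p=0 gives 267 → no gain ✓; to p=9.7 gives 557 − 47×9.7 = 101.1 → no gain ✓.
Strong-case (own payoff 557 − 28×9.7 = 285.4): to p=0 gives 267 → no gain ✓; to p=1.4 gives 380 − 28×1.4 = 340.8 → profitable ✗.
4 of the 6 constraints hold; not an equilibrium.

4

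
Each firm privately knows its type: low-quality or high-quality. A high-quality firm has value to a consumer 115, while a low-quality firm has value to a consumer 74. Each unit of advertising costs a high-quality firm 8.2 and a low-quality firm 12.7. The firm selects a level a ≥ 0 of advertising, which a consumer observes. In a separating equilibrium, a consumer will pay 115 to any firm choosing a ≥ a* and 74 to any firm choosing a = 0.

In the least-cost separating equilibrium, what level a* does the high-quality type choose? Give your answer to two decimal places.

A low-quality firm choosing a = 0 receives 74.
Imitating at a* instead would pay 115 at cost 12.7·a*, netting 115 − 12.7·a*.
Indifference: 74 = 115 − 12.7·a*, so a* = (115 − 74) / 12.7 ≈ 3.23.
This is the low-quality type's binding incentive-compatibility constraint; any a ≥ 3.23 sustains separation on that side.

3.23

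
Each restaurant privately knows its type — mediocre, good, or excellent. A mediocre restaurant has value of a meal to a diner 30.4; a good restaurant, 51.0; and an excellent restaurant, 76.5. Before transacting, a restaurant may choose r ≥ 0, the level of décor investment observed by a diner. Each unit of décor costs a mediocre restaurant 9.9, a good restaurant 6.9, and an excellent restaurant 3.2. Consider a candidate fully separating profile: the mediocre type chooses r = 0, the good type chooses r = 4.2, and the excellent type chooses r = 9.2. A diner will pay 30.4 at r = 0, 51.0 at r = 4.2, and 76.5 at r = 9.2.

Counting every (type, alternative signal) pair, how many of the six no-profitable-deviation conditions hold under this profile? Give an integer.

Mediocre (own payoff 30.4): to r=4.2 gives 51.0 − 9.9×4.2 = 9.42 → no gain ✓; to r=9.2 gives 76.5 − 9.9×9.2 = -14.58 → no gain ✓.
Excellent (own payoff 76.5 − 3.2×9.2 = 47.06): to r=0 gives 30.4 → no gain ✓; to r=4.2 gives 51.0 − 3.2×4.2 = 37.56 → no gain ✓.
Good (own payoff 51.0 − 6.9×4.2 = 22.02): to r=0 gives 30.4 → profitable ✗; to r=9.2 gives 76.5 − 6.9×9.2 = 13.02 → no gain ✓.
5 of the 6 constraints hold; not an equilibrium.

5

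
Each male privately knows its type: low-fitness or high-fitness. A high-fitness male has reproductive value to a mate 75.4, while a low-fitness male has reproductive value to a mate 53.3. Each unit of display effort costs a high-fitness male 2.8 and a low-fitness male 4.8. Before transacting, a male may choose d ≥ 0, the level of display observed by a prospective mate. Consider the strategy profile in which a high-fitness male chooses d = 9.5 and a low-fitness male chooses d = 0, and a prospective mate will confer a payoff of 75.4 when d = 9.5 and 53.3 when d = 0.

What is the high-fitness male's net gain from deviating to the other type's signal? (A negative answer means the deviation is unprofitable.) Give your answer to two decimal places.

Playing d = 9.5 the high-fitness male receives 75.4 − 2.8 × 9.5 = 48.8.
Deviating to d = 0 yields 53.3 instead.
Gain from deviating: 53.3 − 48.8 = 4.50.
The gain is positive, so the high-fitness type's incentive-compatibility constraint is violated — this profile is not a separating equilibrium.

4.50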